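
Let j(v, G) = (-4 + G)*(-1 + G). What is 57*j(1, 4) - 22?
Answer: -22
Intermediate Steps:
j(v, G) = (-1 + G)*(-4 + G)
57*j(1, 4) - 22 = 57*(4 + 4**2 - 5*4) - 22 = 57*(4 + 16 - 20) - 22 = 57*0 - 22 = 0 - 22 = -22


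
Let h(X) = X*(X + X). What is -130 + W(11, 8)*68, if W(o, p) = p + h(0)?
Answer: 414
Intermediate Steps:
h(X) = 2*X² (h(X) = X*(2*X) = 2*X²)
W(o, p) = p (W(o, p) = p + 2*0² = p + 2*0 = p + 0 = p)
-130 + W(11, 8)*68 = -130 + 8*68 = -130 + 544 = 414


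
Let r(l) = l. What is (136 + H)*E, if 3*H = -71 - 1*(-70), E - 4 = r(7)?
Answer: 4477/3 ≈ 1492.3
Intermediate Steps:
E = 11 (E = 4 + 7 = 11)
H = -⅓ (H = (-71 - 1*(-70))/3 = (-71 + 70)/3 = (⅓)*(-1) = -⅓ ≈ -0.33333)
(136 + H)*E = (136 - ⅓)*11 = (407/3)*11 = 4477/3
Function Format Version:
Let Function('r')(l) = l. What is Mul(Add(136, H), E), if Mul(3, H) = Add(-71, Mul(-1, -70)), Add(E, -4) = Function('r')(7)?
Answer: Rational(4477, 3) ≈ 1492.3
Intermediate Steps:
E = 11 (E = Add(4, 7) = 11)
H = Rational(-1, 3) (H = Mul(Rational(1, 3), Add(-71, Mul(-1, -70))) = Mul(Rational(1, 3), Add(-71, 70)) = Mul(Rational(1, 3), -1) = Rational(-1, 3) ≈ -0.33333)
Mul(Add(136, H), E) = Mul(Add(136, Rational(-1, 3)), 11) = Mul(Rational(407, 3), 11) = Rational(4477, 3)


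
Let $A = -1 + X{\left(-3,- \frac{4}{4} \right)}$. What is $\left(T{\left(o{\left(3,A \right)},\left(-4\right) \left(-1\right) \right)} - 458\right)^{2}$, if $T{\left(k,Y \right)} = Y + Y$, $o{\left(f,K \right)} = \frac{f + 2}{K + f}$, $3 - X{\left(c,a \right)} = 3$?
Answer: $202500$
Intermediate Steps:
$X{\left(c,a \right)} = 0$ ($X{\left(c,a \right)} = 3 - 3 = 0$)
$A = -1$ ($A = -1 + 0 = -1$)
$o{\left(f,K \right)} = \frac{2 + f}{K + f}$
$T{\left(k,Y \right)} = 2 Y$
$\left(T{\left(o{\left(3,A \right)},\left(-4\right) \left(-1\right) \right)} - 458\right)^{2} = \left(2 \left(\left(-4\right) \left(-1\right)\right) - 458\right)^{2} = \left(2 \cdot 4 - 458\right)^{2} = \left(8 - 458\right)^{2} = \left(-450\right)^{2} = 202500$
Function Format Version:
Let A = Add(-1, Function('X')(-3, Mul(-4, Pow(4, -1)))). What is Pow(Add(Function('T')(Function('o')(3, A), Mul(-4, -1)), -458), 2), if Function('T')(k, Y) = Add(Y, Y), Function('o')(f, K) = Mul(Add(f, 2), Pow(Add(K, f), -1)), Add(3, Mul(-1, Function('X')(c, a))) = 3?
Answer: 202500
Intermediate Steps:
Function('X')(c, a) = 0 (Function('X')(c, a) = Add(3, Mul(-1, 3)) = Add(3, -3) = 0)
A = -1 (A = Add(-1, 0) = -1)
Function('o')(f, K) = Mul(Pow(Add(K, f), -1), Add(2, f)) (Function('o')(f, K) = Mul(Add(2, f), Pow(Add(K, f), -1)) = Mul(Pow(Add(K, f), -1), Add(2, f)))
Function('T')(k, Y) = Mul(2, Y)
Pow(Add(Function('T')(Function('o')(3, A), Mul(-4, -1)), -458), 2) = Pow(Add(Mul(2, Mul(-4, -1)), -458), 2) = Pow(Add(Mul(2, 4), -458), 2) = Pow(Add(8, -458), 2) = Pow(-450, 2) = 202500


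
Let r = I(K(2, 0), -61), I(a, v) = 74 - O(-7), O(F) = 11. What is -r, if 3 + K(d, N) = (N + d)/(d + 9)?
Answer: -63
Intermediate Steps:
K(d, N) = -3 + (N + d)/(9 + d) (K(d, N) = -3 + (N + d)/(d + 9) = -3 + (N + d)/(9 + d))
I(a, v) = 63 (I(a, v) = 74 - 1*11 = 74 - 11 = 63)
r = 63
-r = -1*63 = -63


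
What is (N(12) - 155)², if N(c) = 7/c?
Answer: 3433609/144 ≈ 23845.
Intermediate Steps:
(N(12) - 155)² = (7/12 - 155)² = (-1853/12)² = 3433609/144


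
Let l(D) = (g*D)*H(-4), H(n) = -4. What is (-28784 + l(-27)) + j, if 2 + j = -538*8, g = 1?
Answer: -32982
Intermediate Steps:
j = -4306 (j = -2 - 538*8 = -2 - 4304 = -4306)
l(D) = -4*D (l(D) = (1*D)*(-4) = D*(-4) = -4*D)
(-28784 + l(-27)) + j = (-28784 - 4*(-27)) - 4306 = (-28784 + 108) - 4306 = -28676 - 4306 = -32982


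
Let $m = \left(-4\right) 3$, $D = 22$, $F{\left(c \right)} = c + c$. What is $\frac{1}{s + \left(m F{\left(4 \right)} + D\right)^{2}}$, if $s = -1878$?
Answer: $\frac{1}{3598} \approx 0.00027793$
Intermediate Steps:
$F{\left(c \right)} = 2 c$
$m = -12$
$\frac{1}{s + \left(m F{\left(4 \right)} + D\right)^{2}} = \frac{1}{-1878 + \left(- 12 \cdot 2 \cdot 4 + 22\right)^{2}} = \frac{1}{-1878 + \left(\left(-12\right) 8 + 22\right)^{2}} = \frac{1}{-1878 + \left(-96 + 22\right)^{2}} = \frac{1}{-1878 + \left(-74\right)^{2}} = \frac{1}{-1878 + 5476} = \frac{1}{3598}$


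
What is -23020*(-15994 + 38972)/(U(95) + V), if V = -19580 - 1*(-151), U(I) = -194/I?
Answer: 50250588200/1845949 ≈ 27222.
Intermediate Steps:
V = -19429 (V = -19580 + 151 = -19429)
-23020*(-15994 + 38972)/(U(95) + V) = -23020*(-15994 + 38972)/(-194/95 - 19429) = -23020*22978/(-194*1/95 - 19429) = -23020*22978/(-194/95 - 19429) = -23020/((-1845949/95*1/22978)) = -23020/(-1845949/2182910) = -23020*(-2182910/1845949) = 50250588200/1845949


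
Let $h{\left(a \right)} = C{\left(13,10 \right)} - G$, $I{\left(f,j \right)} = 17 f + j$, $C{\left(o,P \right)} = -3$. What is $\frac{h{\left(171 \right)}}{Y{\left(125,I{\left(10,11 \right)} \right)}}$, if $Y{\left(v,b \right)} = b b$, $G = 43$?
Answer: $- \frac{46}{32761} \approx -0.0014041$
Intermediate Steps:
$I{\left(f,j \right)} = j + 17 f$
$Y{\left(v,b \right)} = b^{2}$
$h{\left(a \right)} = -46$ ($h{\left(a \right)} = -3 - 43 = -46$)
$\frac{h{\left(171 \right)}}{Y{\left(125,I{\left(10,11 \right)} \right)}} = - \frac{46}{\left(11 + 17 \cdot 10\right)^{2}} = - \frac{46}{\left(11 + 170\right)^{2}} = - \frac{46}{181^{2}} = - \frac{46}{32761}$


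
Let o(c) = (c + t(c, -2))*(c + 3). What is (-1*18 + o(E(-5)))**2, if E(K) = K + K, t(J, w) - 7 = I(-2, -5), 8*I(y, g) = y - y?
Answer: 9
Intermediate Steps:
I(y, g) = 0 (I(y, g) = (y - y)/8 = (1/8)*0 = 0)
t(J, w) = 7 (t(J, w) = 7 + 0 = 7)
E(K) = 2*K
o(c) = (3 + c)*(7 + c) (o(c) = (c + 7)*(c + 3) = (7 + c)*(3 + c) = (3 + c)*(7 + c))
(-1*18 + o(E(-5)))**2 = (-1*18 + (21 + (2*(-5))**2 + 10*(2*(-5))))**2 = (-18 + (21 + (-10)**2 + 10*(-10)))**2 = (-18 + (21 + 100 - 100))**2 = (-18 + 21)**2 = 3**2 = 9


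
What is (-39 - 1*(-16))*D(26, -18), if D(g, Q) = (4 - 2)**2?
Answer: -92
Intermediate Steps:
D(g, Q) = 4 (D(g, Q) = 2**2 = 4)
(-39 - 1*(-16))*D(26, -18) = (-39 - 1*(-16))*4 = (-39 + 16)*4 = -23*4 = -92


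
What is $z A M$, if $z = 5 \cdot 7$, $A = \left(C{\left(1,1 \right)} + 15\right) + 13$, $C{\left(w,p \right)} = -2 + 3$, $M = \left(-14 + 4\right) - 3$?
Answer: $-13195$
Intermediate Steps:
$M = -13$ ($M = -10 - 3 = -13$)
$C{\left(w,p \right)} = 1$
$A = 29$ ($A = \left(1 + 15\right) + 13 = 16 + 13 = 29$)
$z = 35$
$z A M = 35 \cdot 29 \left(-13\right) = 1015 \left(-13\right) = -13195$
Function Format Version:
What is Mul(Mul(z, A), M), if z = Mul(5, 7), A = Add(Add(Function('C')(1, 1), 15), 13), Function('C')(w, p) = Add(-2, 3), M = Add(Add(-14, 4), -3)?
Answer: -13195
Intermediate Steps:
M = -13 (M = Add(-10, -3) = -13)
Function('C')(w, p) = 1
A = 29 (A = Add(Add(1, 15), 13) = Add(16, 13) = 29)
z = 35
Mul(Mul(z, A), M) = Mul(Mul(35, 29), -13) = Mul(1015, -13) = -13195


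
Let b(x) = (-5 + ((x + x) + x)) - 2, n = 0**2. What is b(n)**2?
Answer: 49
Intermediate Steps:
n = 0
b(x) = -7 + 3*x (b(x) = (-5 + (2*x + x)) - 2 = (-5 + 3*x) - 2 = -7 + 3*x)
b(n)**2 = (-7 + 3*0)**2 = (-7 + 0)**2 = (-7)**2 = 49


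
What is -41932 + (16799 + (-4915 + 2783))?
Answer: -27265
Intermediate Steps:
-41932 + (16799 + (-4915 + 2783)) = -41932 + (16799 - 2132) = -41932 + 14667 = -27265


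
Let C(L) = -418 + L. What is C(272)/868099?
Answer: -146/868099 ≈ -0.00016818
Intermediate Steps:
C(272)/868099 = (-418 + 272)/868099 = -146*1/868099 = -146/868099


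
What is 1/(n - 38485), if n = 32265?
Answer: -1/6220 ≈ -0.00016077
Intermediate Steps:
1/(n - 38485) = 1/(32265 - 38485) = 1/(-6220) = -1/6220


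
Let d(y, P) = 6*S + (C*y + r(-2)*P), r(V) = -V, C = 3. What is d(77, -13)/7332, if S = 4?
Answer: 229/7332 ≈ 0.031233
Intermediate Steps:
d(y, P) = 24 + 2*P + 3*y (d(y, P) = 6*4 + (3*y + (-1*(-2))*P) = 24 + (3*y + 2*P) = 24 + (2*P + 3*y) = 24 + 2*P + 3*y)
d(77, -13)/7332 = (24 + 2*(-13) + 3*77)/7332 = (24 - 26 + 231)*(1/7332) = 229*(1/7332) = 229/7332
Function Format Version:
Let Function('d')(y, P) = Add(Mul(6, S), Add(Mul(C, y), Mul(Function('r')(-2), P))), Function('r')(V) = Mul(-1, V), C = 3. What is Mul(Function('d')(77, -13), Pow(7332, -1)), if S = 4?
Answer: Rational(229, 7332) ≈ 0.031233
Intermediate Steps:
Function('d')(y, P) = Add(24, Mul(2, P), Mul(3, y)) (Function('d')(y, P) = Add(Mul(6, 4), Add(Mul(3, y), Mul(Mul(-1, -2), P))) = Add(24, Add(Mul(3, y), Mul(2, P))) = Add(24, Add(Mul(2, P), Mul(3, y))) = Add(24, Mul(2, P), Mul(3, y)))
Mul(Function('d')(77, -13), Pow(7332, -1)) = Mul(Add(24, Mul(2, -13), Mul(3, 77)), Pow(7332, -1)) = Mul(Add(24, -26, 231), Rational(1, 7332)) = Mul(229, Rational(1, 7332)) = Rational(229, 7332)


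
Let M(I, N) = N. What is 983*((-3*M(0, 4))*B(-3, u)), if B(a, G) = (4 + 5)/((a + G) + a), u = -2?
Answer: 26541/2 ≈ 13271.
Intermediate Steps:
B(a, G) = 9/(G + 2*a) (B(a, G) = 9/((G + a) + a) = 9/(G + 2*a))
983*((-3*M(0, 4))*B(-3, u)) = 983*((-3*4)*(9/(-2 + 2*(-3)))) = 983*(-108/(-2 - 6)) = 983*(-108/(-8)) = 983*(-108*(-1)/8) = 983*(-12*(-9/8)) = 983*(27/2) = 26541/2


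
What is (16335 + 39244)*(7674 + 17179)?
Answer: 1381304887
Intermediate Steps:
(16335 + 39244)*(7674 + 17179) = 55579*24853 = 1381304887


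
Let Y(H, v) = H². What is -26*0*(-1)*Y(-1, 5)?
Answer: 0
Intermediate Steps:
-26*0*(-1)*Y(-1, 5) = -26*0*(-1)*(-1)² = -0 = -26*0 = 0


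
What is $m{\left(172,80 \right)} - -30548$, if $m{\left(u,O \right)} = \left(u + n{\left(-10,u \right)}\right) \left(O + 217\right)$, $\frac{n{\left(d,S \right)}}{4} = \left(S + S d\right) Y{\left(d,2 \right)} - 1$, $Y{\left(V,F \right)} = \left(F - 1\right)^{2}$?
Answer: $-1758580$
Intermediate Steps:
$Y{\left(V,F \right)} = \left(-1 + F\right)^{2}$ ($Y{\left(V,F \right)} = \left(F - 1\right)^{2} = \left(-1 + F\right)^{2}$)
$n{\left(d,S \right)} = -4 + 4 S + 4 S d$ ($n{\left(d,S \right)} = 4 \left(\left(S + S d\right) \left(-1 + 2\right)^{2} - 1\right) = 4 \left(\left(S + S d\right) 1^{2} - 1\right) = 4 \left(\left(S + S d\right) 1 - 1\right) = 4 \left(\left(S + S d\right) - 1\right) = 4 \left(-1 + S + S d\right) = -4 + 4 S + 4 S d$)
$m{\left(u,O \right)} = \left(-4 - 35 u\right) \left(217 + O\right)$ ($m{\left(u,O \right)} = \left(u + \left(-4 + 4 u + 4 u \left(-10\right)\right)\right) \left(O + 217\right) = \left(u - \left(4 + 36 u\right)\right) \left(217 + O\right) = \left(-4 - 35 u\right) \left(217 + O\right)$)
$m{\left(172,80 \right)} - -30548 = \left(-868 - 1306340 - 320 - 2800 \cdot 172\right) - -30548 = \left(-868 - 1306340 - 320 - 481600\right) + 30548 = -1789128 + 30548 = -1758580$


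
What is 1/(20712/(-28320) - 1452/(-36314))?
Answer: -21425260/14812811 ≈ -1.4464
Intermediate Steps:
1/(20712/(-28320) - 1452/(-36314)) = 1/(20712*(-1/28320) - 1452*(-1/36314)) = 1/(-863/1180 + 726/18157) = 1/(-14812811/21425260) = -21425260/14812811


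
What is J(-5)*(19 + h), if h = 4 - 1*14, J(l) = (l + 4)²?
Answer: 9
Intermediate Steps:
J(l) = (4 + l)²
h = -10 (h = 4 - 14 = -10)
J(-5)*(19 + h) = (4 - 5)²*(19 - 10) = (-1)²*9 = 1*9 = 9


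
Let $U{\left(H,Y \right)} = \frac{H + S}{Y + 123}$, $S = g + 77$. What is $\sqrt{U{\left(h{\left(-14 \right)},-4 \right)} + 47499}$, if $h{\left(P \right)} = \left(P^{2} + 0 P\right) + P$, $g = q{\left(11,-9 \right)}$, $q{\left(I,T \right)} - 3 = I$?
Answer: $\frac{\sqrt{13727874}}{17} \approx 217.95$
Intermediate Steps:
$q{\left(I,T \right)} = 3 + I$
$g = 14$ ($g = 3 + 11 = 14$)
$S = 91$ ($S = 14 + 77 = 91$)
$h{\left(P \right)} = P + P^{2}$ ($h{\left(P \right)} = \left(P^{2} + 0\right) + P = P^{2} + P = P + P^{2}$)
$U{\left(H,Y \right)} = \frac{91 + H}{123 + Y}$ ($U{\left(H,Y \right)} = \frac{H + 91}{Y + 123} = \frac{91 + H}{123 + Y}$)
$\sqrt{U{\left(h{\left(-14 \right)},-4 \right)} + 47499} = \sqrt{\frac{91 - 14 \left(1 - 14\right)}{123 - 4} + 47499} = \sqrt{\frac{91 - -182}{119} + 47499} = \sqrt{\frac{91 + 182}{119} + 47499} = \sqrt{\frac{1}{119} \cdot 273 + 47499} = \sqrt{\frac{39}{17} + 47499} = \sqrt{\frac{807522}{17}} = \frac{\sqrt{13727874}}{17}$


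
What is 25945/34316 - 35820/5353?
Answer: -1090315535/183693548 ≈ -5.9355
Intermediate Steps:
25945/34316 - 35820/5353 = -1090315535/183693548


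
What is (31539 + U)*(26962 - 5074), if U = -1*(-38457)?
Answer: 1532072448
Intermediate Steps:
U = 38457
(31539 + U)*(26962 - 5074) = (31539 + 38457)*(26962 - 5074) = 69996*21888 = 1532072448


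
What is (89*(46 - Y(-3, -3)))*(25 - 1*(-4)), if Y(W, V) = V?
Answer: 126469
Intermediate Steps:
(89*(46 - Y(-3, -3)))*(25 - 1*(-4)) = (89*(46 - 1*(-3)))*(25 - 1*(-4)) = (89*(46 + 3))*(25 + 4) = (89*49)*29 = 4361*29 = 126469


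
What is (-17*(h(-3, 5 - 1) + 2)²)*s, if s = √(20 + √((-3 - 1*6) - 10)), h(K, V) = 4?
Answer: -612*√(20 + I*√19) ≈ -2753.0 - 296.52*I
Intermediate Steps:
s = √(20 + I*√19) (s = √(20 + √((-3 - 6) - 10)) = √(20 + √(-9 - 10)) = √(20 + √(-19)) = √(20 + I*√19) ≈ 4.4983 + 0.4845*I)
(-17*(h(-3, 5 - 1) + 2)²)*s = (-17*(4 + 2)²)*√(20 + I*√19) = (-17*6²)*√(20 + I*√19) = (-17*36)*√(20 + I*√19) = -612*√(20 + I*√19)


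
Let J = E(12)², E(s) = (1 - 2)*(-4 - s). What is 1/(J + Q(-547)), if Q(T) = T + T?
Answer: -1/838 ≈ -0.0011933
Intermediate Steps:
E(s) = 4 + s (E(s) = -(-4 - s) = 4 + s)
Q(T) = 2*T
J = 256 (J = (4 + 12)² = 16² = 256)
1/(J + Q(-547)) = 1/(256 + 2*(-547)) = 1/(256 - 1094) = 1/(-838) = -1/838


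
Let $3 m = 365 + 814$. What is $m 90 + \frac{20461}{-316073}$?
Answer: $\frac{11179481549}{316073} \approx 35370.0$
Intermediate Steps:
$m = 393$ ($m = \frac{365 + 814}{3} = \frac{1}{3} \cdot 1179 = 393$)
$m 90 + \frac{20461}{-316073} = 393 \cdot 90 + \frac{20461}{-316073} = 35370 + 20461 \left(- \frac{1}{316073}\right) = 35370 - \frac{20461}{316073} = \frac{11179481549}{316073}$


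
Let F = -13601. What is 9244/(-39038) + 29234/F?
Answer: -633482268/265477919 ≈ -2.3862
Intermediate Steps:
9244/(-39038) + 29234/F = 9244/(-39038) + 29234/(-13601) = 9244*(-1/39038) + 29234*(-1/13601) = -4622/19519 - 29234/13601 = -633482268/265477919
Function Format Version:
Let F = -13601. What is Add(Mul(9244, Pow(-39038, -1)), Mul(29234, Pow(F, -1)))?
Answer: Rational(-633482268, 265477919) ≈ -2.3862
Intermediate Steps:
Add(Mul(9244, Pow(-39038, -1)), Mul(29234, Pow(F, -1))) = Add(Mul(9244, Pow(-39038, -1)), Mul(29234, Pow(-13601, -1))) = Add(Mul(9244, Rational(-1, 39038)), Mul(29234, Rational(-1, 13601))) = Add(Rational(-4622, 19519), Rational(-29234, 13601)) = Rational(-633482268, 265477919)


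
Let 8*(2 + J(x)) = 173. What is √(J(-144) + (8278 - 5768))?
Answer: 7*√826/4 ≈ 50.295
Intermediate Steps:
J(x) = 157/8 (J(x) = -2 + (⅛)*173 = -2 + 173/8 = 157/8)
√(J(-144) + (8278 - 5768)) = √(157/8 + (8278 - 5768)) = √(157/8 + 2510) = √(20237/8) = 7*√826/4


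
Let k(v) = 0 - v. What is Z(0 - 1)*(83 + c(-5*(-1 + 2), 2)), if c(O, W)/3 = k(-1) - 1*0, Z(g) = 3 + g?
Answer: 172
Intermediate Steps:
k(v) = -v
c(O, W) = 3 (c(O, W) = 3*(-1*(-1) - 1*0) = 3*(1 + 0) = 3*1 = 3)
Z(0 - 1)*(83 + c(-5*(-1 + 2), 2)) = (3 + (0 - 1))*(83 + 3) = (3 - 1)*86 = 2*86 = 172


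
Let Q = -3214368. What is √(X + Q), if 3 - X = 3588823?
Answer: 2*I*√1700797 ≈ 2608.3*I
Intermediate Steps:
X = -3588820 (X = 3 - 1*3588823 = 3 - 3588823 = -3588820)
√(X + Q) = √(-3588820 - 3214368) = √(-6803188) = 2*I*√1700797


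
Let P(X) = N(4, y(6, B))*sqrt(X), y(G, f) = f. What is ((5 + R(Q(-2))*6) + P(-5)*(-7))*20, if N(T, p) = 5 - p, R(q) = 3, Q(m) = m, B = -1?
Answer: 460 - 840*I*sqrt(5) ≈ 460.0 - 1878.3*I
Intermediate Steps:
P(X) = 6*sqrt(X) (P(X) = (5 - 1*(-1))*sqrt(X) = (5 + 1)*sqrt(X) = 6*sqrt(X))
((5 + R(Q(-2))*6) + P(-5)*(-7))*20 = ((5 + 3*6) + (6*sqrt(-5))*(-7))*20 = ((5 + 18) + (6*(I*sqrt(5)))*(-7))*20 = (23 + (6*I*sqrt(5))*(-7))*20 = (23 - 42*I*sqrt(5))*20 = 460 - 840*I*sqrt(5)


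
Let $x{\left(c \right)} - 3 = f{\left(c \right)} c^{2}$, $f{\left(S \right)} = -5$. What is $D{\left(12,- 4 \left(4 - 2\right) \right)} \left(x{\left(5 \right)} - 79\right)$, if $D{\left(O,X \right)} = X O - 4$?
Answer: $20100$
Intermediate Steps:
$D{\left(O,X \right)} = -4 + O X$ ($D{\left(O,X \right)} = O X - 4 = -4 + O X$)
$x{\left(c \right)} = 3 - 5 c^{2}$
$D{\left(12,- 4 \left(4 - 2\right) \right)} \left(x{\left(5 \right)} - 79\right) = \left(-4 + 12 \left(- 4 \left(4 - 2\right)\right)\right) \left(\left(3 - 5 \cdot 5^{2}\right) - 79\right) = \left(-4 + 12 \left(\left(-4\right) 2\right)\right) \left(\left(3 - 125\right) - 79\right) = \left(-4 + 12 \left(-8\right)\right) \left(\left(3 - 125\right) - 79\right) = \left(-4 - 96\right) \left(-122 - 79\right) = \left(-100\right) \left(-201\right) = 20100$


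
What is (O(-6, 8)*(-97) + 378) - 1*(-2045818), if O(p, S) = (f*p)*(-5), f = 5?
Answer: 2031646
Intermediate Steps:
O(p, S) = -25*p (O(p, S) = (5*p)*(-5) = -25*p)
(O(-6, 8)*(-97) + 378) - 1*(-2045818) = (-25*(-6)*(-97) + 378) - 1*(-2045818) = (150*(-97) + 378) + 2045818 = (-14550 + 378) + 2045818 = -14172 + 2045818 = 2031646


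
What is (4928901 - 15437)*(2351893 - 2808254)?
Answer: -2242313344504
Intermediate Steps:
(4928901 - 15437)*(2351893 - 2808254) = 4913464*(-456361) = -2242313344504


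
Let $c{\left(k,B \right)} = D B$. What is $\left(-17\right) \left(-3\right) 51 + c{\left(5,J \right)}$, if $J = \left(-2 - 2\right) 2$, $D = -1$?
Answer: $2609$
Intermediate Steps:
$J = -8$ ($J = \left(-4\right) 2 = -8$)
$c{\left(k,B \right)} = - B$
$\left(-17\right) \left(-3\right) 51 + c{\left(5,J \right)} = \left(-17\right) \left(-3\right) 51 - -8 = 51 \cdot 51 + 8 = 2601 + 8 = 2609$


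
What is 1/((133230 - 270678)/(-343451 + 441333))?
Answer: -48941/68724 ≈ -0.71214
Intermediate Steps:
1/((133230 - 270678)/(-343451 + 441333)) = 1/(-137448/97882) = 1/(-137448*1/97882) = 1/(-68724/48941) = -48941/68724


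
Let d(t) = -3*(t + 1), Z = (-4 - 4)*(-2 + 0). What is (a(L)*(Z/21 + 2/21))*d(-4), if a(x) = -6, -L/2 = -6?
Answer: -324/7 ≈ -46.286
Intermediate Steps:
L = 12 (L = -2*(-6) = 12)
Z = 16 (Z = -8*(-2) = 16)
d(t) = -3 - 3*t (d(t) = -3*(1 + t) = -3 - 3*t)
(a(L)*(Z/21 + 2/21))*d(-4) = (-6*(16/21 + 2/21))*(-3 - 3*(-4)) = (-6*(16*(1/21) + 2*(1/21)))*(-3 + 12) = -6*(16/21 + 2/21)*9 = -6*6/7*9 = -36/7*9 = -324/7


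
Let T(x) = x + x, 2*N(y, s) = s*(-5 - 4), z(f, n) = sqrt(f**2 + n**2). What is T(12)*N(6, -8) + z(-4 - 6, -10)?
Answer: 864 + 10*sqrt(2) ≈ 878.14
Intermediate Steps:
N(y, s) = -9*s/2 (N(y, s) = (s*(-5 - 4))/2 = (s*(-9))/2 = (-9*s)/2 = -9*s/2)
T(x) = 2*x
T(12)*N(6, -8) + z(-4 - 6, -10) = (2*12)*(-9/2*(-8)) + sqrt((-4 - 6)**2 + (-10)**2) = 24*36 + sqrt((-10)**2 + 100) = 864 + sqrt(100 + 100) = 864 + sqrt(200) = 864 + 10*sqrt(2)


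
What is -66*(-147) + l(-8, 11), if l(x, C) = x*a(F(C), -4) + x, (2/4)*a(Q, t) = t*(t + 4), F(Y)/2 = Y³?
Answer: 9694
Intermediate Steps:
F(Y) = 2*Y³
a(Q, t) = 2*t*(4 + t) (a(Q, t) = 2*(t*(t + 4)) = 2*(t*(4 + t)) = 2*t*(4 + t))
l(x, C) = x (l(x, C) = x*(2*(-4)*(4 - 4)) + x = x*(2*(-4)*0) + x = x*0 + x = 0 + x = x)
-66*(-147) + l(-8, 11) = -66*(-147) - 8 = 9702 - 8 = 9694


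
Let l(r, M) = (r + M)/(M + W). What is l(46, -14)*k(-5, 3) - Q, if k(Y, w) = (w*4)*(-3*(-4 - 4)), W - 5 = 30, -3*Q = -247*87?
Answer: -47069/7 ≈ -6724.1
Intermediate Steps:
Q = 7163 (Q = -(-247)*87/3 = -⅓*(-21489) = 7163)
W = 35 (W = 5 + 30 = 35)
k(Y, w) = 96*w (k(Y, w) = (4*w)*(-3*(-8)) = (4*w)*24 = 96*w)
l(r, M) = (M + r)/(35 + M) (l(r, M) = (r + M)/(M + 35) = (M + r)/(35 + M))
l(46, -14)*k(-5, 3) - Q = ((-14 + 46)/(35 - 14))*(96*3) - 1*7163 = (32/21)*288 - 7163 = 3072/7 - 7163 = -47069/7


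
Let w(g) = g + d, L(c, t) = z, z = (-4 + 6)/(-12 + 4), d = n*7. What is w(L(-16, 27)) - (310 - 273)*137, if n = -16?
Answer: -20725/4 ≈ -5181.3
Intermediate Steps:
d = -112 (d = -16*7 = -112)
z = -1/4 (z = 2/(-8) = 2*(-1/8) = -1/4 ≈ -0.25000)
L(c, t) = -1/4
w(g) = -112 + g (w(g) = g - 112 = -112 + g)
w(L(-16, 27)) - (310 - 273)*137 = (-112 - 1/4) - (310 - 273)*137 = -449/4 - 37*137 = -449/4 - 1*5069 = -449/4 - 5069 = -20725/4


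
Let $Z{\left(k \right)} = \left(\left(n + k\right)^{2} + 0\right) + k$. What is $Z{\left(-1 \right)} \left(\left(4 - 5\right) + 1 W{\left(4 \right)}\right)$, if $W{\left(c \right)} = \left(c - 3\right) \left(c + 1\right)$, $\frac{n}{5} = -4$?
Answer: $1760$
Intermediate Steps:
$n = -20$ ($n = 5 \left(-4\right) = -20$)
$W{\left(c \right)} = \left(1 + c\right) \left(-3 + c\right)$ ($W{\left(c \right)} = \left(-3 + c\right) \left(1 + c\right) = \left(1 + c\right) \left(-3 + c\right)$)
$Z{\left(k \right)} = k + \left(-20 + k\right)^{2}$ ($Z{\left(k \right)} = \left(\left(-20 + k\right)^{2} + 0\right) + k = \left(-20 + k\right)^{2} + k = k + \left(-20 + k\right)^{2}$)
$Z{\left(-1 \right)} \left(\left(4 - 5\right) + 1 W{\left(4 \right)}\right) = \left(-1 + \left(-20 - 1\right)^{2}\right) \left(\left(4 - 5\right) + 1 \left(-3 + 4^{2} - 8\right)\right) = \left(-1 + \left(-21\right)^{2}\right) \left(-1 + 1 \left(-3 + 16 - 8\right)\right) = \left(-1 + 441\right) \left(-1 + 1 \cdot 5\right) = 440 \left(-1 + 5\right) = 440 \cdot 4 = 1760$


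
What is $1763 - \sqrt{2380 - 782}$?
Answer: $1763 - \sqrt{1598} \approx 1723.0$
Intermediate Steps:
$1763 - \sqrt{2380 - 782} = 1763 - \sqrt{1598}$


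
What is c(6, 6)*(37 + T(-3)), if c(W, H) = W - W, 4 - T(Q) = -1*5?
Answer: 0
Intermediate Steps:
T(Q) = 9 (T(Q) = 4 - (-1)*5 = 4 - 1*(-5) = 4 + 5 = 9)
c(W, H) = 0
c(6, 6)*(37 + T(-3)) = 0*(37 + 9) = 0*46 = 0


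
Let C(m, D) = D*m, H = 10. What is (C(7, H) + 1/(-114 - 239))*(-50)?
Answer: -1235450/353 ≈ -3499.9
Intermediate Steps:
(C(7, H) + 1/(-114 - 239))*(-50) = (10*7 + 1/(-114 - 239))*(-50) = (70 + 1/(-353))*(-50) = (70 - 1/353)*(-50) = (24709/353)*(-50) = -1235450/353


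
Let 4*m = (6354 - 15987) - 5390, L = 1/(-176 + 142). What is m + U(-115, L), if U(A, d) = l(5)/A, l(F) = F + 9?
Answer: -1727701/460 ≈ -3755.9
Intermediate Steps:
l(F) = 9 + F
L = -1/34 (L = 1/(-34) = -1/34 ≈ -0.029412)
U(A, d) = 14/A (U(A, d) = (9 + 5)/A = 14/A)
m = -15023/4 (m = ((6354 - 15987) - 5390)/4 = (-9633 - 5390)/4 = (1/4)*(-15023) = -15023/4 ≈ -3755.8)
m + U(-115, L) = -15023/4 + 14/(-115) = -15023/4 + 14*(-1/115) = -15023/4 - 14/115 = -1727701/460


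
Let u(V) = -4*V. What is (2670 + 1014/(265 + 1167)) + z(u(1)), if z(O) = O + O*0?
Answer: 1909363/716 ≈ 2666.7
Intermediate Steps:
z(O) = O (z(O) = O + 0 = O)
(2670 + 1014/(265 + 1167)) + z(u(1)) = (2670 + 1014/(265 + 1167)) - 4*1 = (2670 + 1014/1432) - 4 = (2670 + 1014*(1/1432)) - 4 = (2670 + 507/716) - 4 = 1912227/716 - 4 = 1909363/716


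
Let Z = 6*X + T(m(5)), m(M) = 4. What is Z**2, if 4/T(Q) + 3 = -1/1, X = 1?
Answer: 25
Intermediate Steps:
T(Q) = -1 (T(Q) = 4/(-3 - 1/1) = 4/(-3 - 1*1) = 4/(-3 - 1) = 4/(-4) = 4*(-1/4) = -1)
Z = 5 (Z = 6*1 - 1 = 6 - 1 = 5)
Z**2 = 5**2 = 25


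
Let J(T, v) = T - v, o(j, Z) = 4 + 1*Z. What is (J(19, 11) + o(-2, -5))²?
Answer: 49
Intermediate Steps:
o(j, Z) = 4 + Z
(J(19, 11) + o(-2, -5))² = ((19 - 1*11) + (4 - 5))² = ((19 - 11) - 1)² = (8 - 1)² = 7² = 49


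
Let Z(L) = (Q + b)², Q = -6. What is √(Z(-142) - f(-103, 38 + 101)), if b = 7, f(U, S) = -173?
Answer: √174 ≈ 13.191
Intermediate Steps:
Z(L) = 1 (Z(L) = (-6 + 7)² = 1² = 1)
√(Z(-142) - f(-103, 38 + 101)) = √(1 - 1*(-173)) = √(1 + 173) = √174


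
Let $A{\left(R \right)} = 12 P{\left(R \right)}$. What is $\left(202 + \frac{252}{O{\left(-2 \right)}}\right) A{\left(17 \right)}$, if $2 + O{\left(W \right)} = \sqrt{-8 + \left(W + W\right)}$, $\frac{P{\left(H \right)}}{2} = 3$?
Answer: $\frac{144 \left(38 i + 101 \sqrt{3}\right)}{i + \sqrt{3}} \approx 12276.0 - 3928.3 i$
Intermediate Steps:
$P{\left(H \right)} = 6$ ($P{\left(H \right)} = 2 \cdot 3 = 6$)
$A{\left(R \right)} = 72$ ($A{\left(R \right)} = 12 \cdot 6 = 72$)
$O{\left(W \right)} = -2 + \sqrt{-8 + 2 W}$ ($O{\left(W \right)} = -2 + \sqrt{-8 + \left(W + W\right)} = -2 + \sqrt{-8 + 2 W}$)
$\left(202 + \frac{252}{O{\left(-2 \right)}}\right) A{\left(17 \right)} = \left(202 + \frac{252}{-2 + \sqrt{-8 + 2 \left(-2\right)}}\right) 72 = \left(202 + \frac{252}{-2 + \sqrt{-8 - 4}}\right) 72 = \left(202 + \frac{252}{-2 + \sqrt{-12}}\right) 72 = \left(202 + \frac{252}{-2 + 2 i \sqrt{3}}\right) 72 = 14544 + \frac{18144}{-2 + 2 i \sqrt{3}}$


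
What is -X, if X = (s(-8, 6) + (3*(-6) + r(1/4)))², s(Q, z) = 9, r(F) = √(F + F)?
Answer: -163/2 + 9*√2 ≈ -68.772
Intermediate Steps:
r(F) = √2*√F (r(F) = √(2*F) = √2*√F)
X = (-9 + √2/2)² (X = (9 + (3*(-6) + √2*√(1/4)))² = (9 + (-18 + √2*√(¼)))² = (9 + (-18 + √2*(½)))² = (9 + (-18 + √2/2))² = (-9 + √2/2)² ≈ 68.772)
-X = -(-18 + √2)²/4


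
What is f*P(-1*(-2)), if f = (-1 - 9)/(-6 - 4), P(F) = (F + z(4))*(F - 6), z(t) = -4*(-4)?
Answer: -72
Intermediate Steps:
z(t) = 16
P(F) = (-6 + F)*(16 + F) (P(F) = (F + 16)*(F - 6) = (16 + F)*(-6 + F) = (-6 + F)*(16 + F))
f = 1 (f = -10/(-10) = -10*(-⅒) = 1)
f*P(-1*(-2)) = 1*(-96 + (-1*(-2))² + 10*(-1*(-2))) = 1*(-96 + 2² + 10*2) = 1*(-96 + 4 + 20) = 1*(-72) = -72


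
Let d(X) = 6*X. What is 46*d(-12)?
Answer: -3312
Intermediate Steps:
46*d(-12) = 46*(6*(-12)) = 46*(-72) = -3312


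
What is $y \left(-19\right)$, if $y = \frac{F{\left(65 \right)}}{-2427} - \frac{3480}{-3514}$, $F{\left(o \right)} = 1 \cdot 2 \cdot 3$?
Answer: $- \frac{26678774}{1421413} \approx -18.769$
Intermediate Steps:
$F{\left(o \right)} = 6$ ($F{\left(o \right)} = 2 \cdot 3 = 6$)
$y = \frac{1404146}{1421413}$ ($y = \frac{6}{-2427} - \frac{3480}{-3514} = 6 \left(- \frac{1}{2427}\right) - - \frac{1740}{1757} = - \frac{2}{809} + \frac{1740}{1757} = \frac{1404146}{1421413} \approx 0.98785$)
$y \left(-19\right) = \frac{1404146}{1421413} \left(-19\right) = - \frac{26678774}{1421413}$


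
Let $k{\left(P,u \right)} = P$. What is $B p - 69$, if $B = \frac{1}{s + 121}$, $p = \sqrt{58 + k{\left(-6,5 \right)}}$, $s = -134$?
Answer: $-69 - \frac{2 \sqrt{13}}{13} \approx -69.555$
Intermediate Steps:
$p = 2 \sqrt{13}$ ($p = \sqrt{58 - 6} = \sqrt{52} = 2 \sqrt{13} \approx 7.2111$)
$B = - \frac{1}{13}$ ($B = \frac{1}{-134 + 121} = \frac{1}{-13} = - \frac{1}{13} \approx -0.076923$)
$B p - 69 = - \frac{2 \sqrt{13}}{13} - 69 = -69 - \frac{2 \sqrt{13}}{13}$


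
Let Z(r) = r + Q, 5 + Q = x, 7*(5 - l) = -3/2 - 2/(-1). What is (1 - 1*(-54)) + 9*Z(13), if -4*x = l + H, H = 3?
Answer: 6113/56 ≈ 109.16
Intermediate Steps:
l = 69/14 (l = 5 - (-3/2 - 2/(-1))/7 = 5 - (-3*1/2 - 2*(-1))/7 = 5 - (-3/2 + 2)/7 = 5 - 1/7*1/2 = 5 - 1/14 = 69/14 ≈ 4.9286)
x = -111/56 (x = -(69/14 + 3)/4 = -1/4*111/14 = -111/56 ≈ -1.9821)
Q = -391/56 (Q = -5 - 111/56 = -391/56 ≈ -6.9821)
Z(r) = -391/56 + r (Z(r) = r - 391/56 = -391/56 + r)
(1 - 1*(-54)) + 9*Z(13) = (1 - 1*(-54)) + 9*(-391/56 + 13) = (1 + 54) + 9*(337/56) = 55 + 3033/56 = 6113/56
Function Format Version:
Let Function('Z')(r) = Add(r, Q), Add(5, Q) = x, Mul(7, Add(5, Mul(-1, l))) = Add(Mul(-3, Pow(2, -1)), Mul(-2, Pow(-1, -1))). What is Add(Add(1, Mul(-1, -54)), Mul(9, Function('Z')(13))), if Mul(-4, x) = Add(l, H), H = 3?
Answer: Rational(6113, 56) ≈ 109.16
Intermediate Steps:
l = Rational(69, 14) (l = Add(5, Mul(Rational(-1, 7), Add(Mul(-3, Pow(2, -1)), Mul(-2, Pow(-1, -1))))) = Add(5, Mul(Rational(-1, 7), Add(Mul(-3, Rational(1, 2)), Mul(-2, -1)))) = Add(5, Mul(Rational(-1, 7), Add(Rational(-3, 2), 2))) = Add(5, Mul(Rational(-1, 7), Rational(1, 2))) = Add(5, Rational(-1, 14)) = Rational(69, 14) ≈ 4.9286)
x = Rational(-111, 56) (x = Mul(Rational(-1, 4), Add(Rational(69, 14), 3)) = Mul(Rational(-1, 4), Rational(111, 14)) = Rational(-111, 56) ≈ -1.9821)
Q = Rational(-391, 56) (Q = Add(-5, Rational(-111, 56)) = Rational(-391, 56) ≈ -6.9821)
Function('Z')(r) = Add(Rational(-391, 56), r) (Function('Z')(r) = Add(r, Rational(-391, 56)) = Add(Rational(-391, 56), r))
Add(Add(1, Mul(-1, -54)), Mul(9, Function('Z')(13))) = Add(Add(1, Mul(-1, -54)), Mul(9, Add(Rational(-391, 56), 13))) = Add(Add(1, 54), Mul(9, Rational(337, 56))) = Add(55, Rational(3033, 56)) = Rational(6113, 56)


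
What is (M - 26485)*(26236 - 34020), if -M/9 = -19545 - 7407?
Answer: -1681990072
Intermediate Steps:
M = 242568 (M = -9*(-19545 - 7407) = -9*(-26952) = 242568)
(M - 26485)*(26236 - 34020) = (242568 - 26485)*(26236 - 34020) = 216083*(-7784) = -1681990072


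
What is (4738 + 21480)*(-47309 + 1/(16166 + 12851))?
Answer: -35991159376936/29017 ≈ -1.2403e+9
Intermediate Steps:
(4738 + 21480)*(-47309 + 1/(16166 + 12851)) = 26218*(-47309 + 1/29017) = 26218*(-1372765252/29017) = -35991159376936/29017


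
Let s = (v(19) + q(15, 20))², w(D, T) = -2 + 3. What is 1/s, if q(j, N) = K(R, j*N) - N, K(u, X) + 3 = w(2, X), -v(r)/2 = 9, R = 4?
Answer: 1/1600 ≈ 0.00062500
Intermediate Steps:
w(D, T) = 1
v(r) = -18 (v(r) = -2*9 = -18)
K(u, X) = -2 (K(u, X) = -3 + 1 = -2)
q(j, N) = -2 - N
s = 1600 (s = (-18 + (-2 - 1*20))² = (-18 + (-2 - 20))² = (-18 - 22)² = (-40)² = 1600)
1/s = 1/1600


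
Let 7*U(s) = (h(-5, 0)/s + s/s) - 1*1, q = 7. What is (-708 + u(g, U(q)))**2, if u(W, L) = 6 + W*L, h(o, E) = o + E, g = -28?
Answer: 23951236/49 ≈ 4.8880e+5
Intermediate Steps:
h(o, E) = E + o
U(s) = -5/(7*s) (U(s) = (((0 - 5)/s + s/s) - 1*1)/7 = ((-5/s + 1) - 1)/7 = ((1 - 5/s) - 1)/7 = (-5/s)/7 = -5/(7*s))
u(W, L) = 6 + L*W
(-708 + u(g, U(q)))**2 = (-708 + (6 - 5/7/7*(-28)))**2 = (-708 + (6 - 5/7*1/7*(-28)))**2 = (-708 + (6 - 5/49*(-28)))**2 = (-708 + (6 + 20/7))**2 = (-708 + 62/7)**2 = (-4894/7)**2 = 23951236/49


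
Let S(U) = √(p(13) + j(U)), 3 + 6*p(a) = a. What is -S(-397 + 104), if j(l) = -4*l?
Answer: -√10563/3 ≈ -34.259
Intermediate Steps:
p(a) = -½ + a/6
S(U) = √(5/3 - 4*U) (S(U) = √((-½ + (⅙)*13) - 4*U) = √((-½ + 13/6) - 4*U) = √(5/3 - 4*U))
-S(-397 + 104) = -√(15 - 36*(-397 + 104))/3 = -√(15 - 36*(-293))/3 = -√(15 + 10548)/3 = -√10563/3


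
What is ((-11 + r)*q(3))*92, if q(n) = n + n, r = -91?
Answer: -56304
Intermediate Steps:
q(n) = 2*n
((-11 + r)*q(3))*92 = ((-11 - 91)*(2*3))*92 = -102*6*92 = -612*92 = -56304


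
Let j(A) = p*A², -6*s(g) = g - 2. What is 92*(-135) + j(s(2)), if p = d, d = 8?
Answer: -12420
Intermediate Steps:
s(g) = ⅓ - g/6 (s(g) = -(g - 2)/6 = -(-2 + g)/6 = ⅓ - g/6)
p = 8
j(A) = 8*A²
92*(-135) + j(s(2)) = 92*(-135) + 8*(⅓ - ⅙*2)² = -12420 + 8*(⅓ - ⅓)² = -12420 + 8*0² = -12420 + 8*0 = -12420 + 0 = -12420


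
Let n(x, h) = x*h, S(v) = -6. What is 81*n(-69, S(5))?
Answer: 33534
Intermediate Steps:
n(x, h) = h*x
81*n(-69, S(5)) = 81*(-6*(-69)) = 81*414 = 33534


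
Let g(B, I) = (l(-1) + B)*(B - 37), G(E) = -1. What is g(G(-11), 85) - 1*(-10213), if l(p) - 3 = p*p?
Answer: 10099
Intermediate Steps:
l(p) = 3 + p**2 (l(p) = 3 + p*p = 3 + p**2)
g(B, I) = (-37 + B)*(4 + B) (g(B, I) = ((3 + (-1)**2) + B)*(B - 37) = ((3 + 1) + B)*(-37 + B) = (4 + B)*(-37 + B) = (-37 + B)*(4 + B))
g(G(-11), 85) - 1*(-10213) = (-148 + (-1)**2 - 33*(-1)) - 1*(-10213) = (-148 + 1 + 33) + 10213 = -114 + 10213 = 10099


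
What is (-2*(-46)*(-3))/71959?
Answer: -276/71959 ≈ -0.0038355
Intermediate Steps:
(-2*(-46)*(-3))/71959 = (92*(-3))*(1/71959) = -276*1/71959 = -276/71959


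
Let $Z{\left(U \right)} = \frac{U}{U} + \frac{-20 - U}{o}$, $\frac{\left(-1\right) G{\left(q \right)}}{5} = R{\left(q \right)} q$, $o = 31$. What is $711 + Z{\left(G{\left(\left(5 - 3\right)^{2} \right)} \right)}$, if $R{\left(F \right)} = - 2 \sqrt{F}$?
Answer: $\frac{21972}{31} \approx 708.77$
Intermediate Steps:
$G{\left(q \right)} = 10 q^{\frac{3}{2}}$ ($G{\left(q \right)} = - 5 - 2 \sqrt{q} q = - 5 \left(- 2 q^{\frac{3}{2}}\right) = 10 q^{\frac{3}{2}}$)
$Z{\left(U \right)} = \frac{11}{31} - \frac{U}{31}$ ($Z{\left(U \right)} = \frac{U}{U} + \frac{-20 - U}{31} = 1 + \left(-20 - U\right) \frac{1}{31} = 1 - \left(\frac{20}{31} + \frac{U}{31}\right) = \frac{11}{31} - \frac{U}{31}$)
$711 + Z{\left(G{\left(\left(5 - 3\right)^{2} \right)} \right)} = 711 + \left(\frac{11}{31} - \frac{10 \left(\left(5 - 3\right)^{2}\right)^{\frac{3}{2}}}{31}\right) = 711 + \left(\frac{11}{31} - \frac{10 \left(2^{2}\right)^{\frac{3}{2}}}{31}\right) = 711 + \left(\frac{11}{31} - \frac{10 \cdot 4^{\frac{3}{2}}}{31}\right) = 711 + \left(\frac{11}{31} - \frac{10 \cdot 8}{31}\right) = 711 + \left(\frac{11}{31} - \frac{80}{31}\right) = 711 - \frac{69}{31} = \frac{21972}{31}$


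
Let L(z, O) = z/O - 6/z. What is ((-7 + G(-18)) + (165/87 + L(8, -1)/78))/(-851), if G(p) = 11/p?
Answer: 158161/23099544 ≈ 0.0068469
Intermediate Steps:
L(z, O) = -6/z + z/O
((-7 + G(-18)) + (165/87 + L(8, -1)/78))/(-851) = ((-7 + 11/(-18)) + (165/87 + (-6/8 + 8/(-1))/78))/(-851) = ((-7 + 11*(-1/18)) + (165*(1/87) + (-6*⅛ + 8*(-1))*(1/78)))*(-1/851) = ((-7 - 11/18) + (55/29 + (-¾ - 8)*(1/78)))*(-1/851) = (-137/18 + (55/29 - 35/4*1/78))*(-1/851) = (-137/18 + (55/29 - 35/312))*(-1/851) = (-137/18 + 16145/9048)*(-1/851) = -158161/27144*(-1/851) = 158161/23099544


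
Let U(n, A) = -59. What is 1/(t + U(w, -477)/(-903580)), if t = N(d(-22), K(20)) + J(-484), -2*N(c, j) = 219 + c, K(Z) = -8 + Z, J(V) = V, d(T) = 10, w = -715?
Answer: -903580/540792571 ≈ -0.0016708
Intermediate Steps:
N(c, j) = -219/2 - c/2 (N(c, j) = -(219 + c)/2 = -219/2 - c/2)
t = -1197/2 (t = (-219/2 - ½*10) - 484 = (-219/2 - 5) - 484 = -229/2 - 484 = -1197/2 ≈ -598.50)
1/(t + U(w, -477)/(-903580)) = 1/(-1197/2 - 59/(-903580)) = 1/(-1197/2 - 59*(-1/903580)) = 1/(-1197/2 + 59/903580) = 1/(-540792571/903580) = -903580/540792571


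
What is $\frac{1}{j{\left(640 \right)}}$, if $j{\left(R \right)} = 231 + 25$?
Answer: $\frac{1}{256} \approx 0.0039063$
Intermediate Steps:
$j{\left(R \right)} = 256$
$\frac{1}{j{\left(640 \right)}} = \frac{1}{256}$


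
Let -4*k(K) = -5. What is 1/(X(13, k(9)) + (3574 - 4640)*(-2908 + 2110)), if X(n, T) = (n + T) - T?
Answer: 1/850681 ≈ 1.1755e-6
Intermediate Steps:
k(K) = 5/4 (k(K) = -¼*(-5) = 5/4)
X(n, T) = n (X(n, T) = (T + n) - T = n)
1/(X(13, k(9)) + (3574 - 4640)*(-2908 + 2110)) = 1/(13 + (3574 - 4640)*(-2908 + 2110)) = 1/(13 - 1066*(-798)) = 1/(13 + 850668) = 1/850681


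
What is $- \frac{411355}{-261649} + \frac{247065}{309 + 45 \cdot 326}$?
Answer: $\frac{23601998910}{1306413457} \approx 18.066$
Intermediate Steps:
$- \frac{411355}{-261649} + \frac{247065}{309 + 45 \cdot 326} = \left(-411355\right) \left(- \frac{1}{261649}\right) + \frac{247065}{309 + 14670} = \frac{411355}{261649} + \frac{247065}{14979} = \frac{411355}{261649} + 247065 \cdot \frac{1}{14979} = \frac{411355}{261649} + \frac{82355}{4993} = \frac{23601998910}{1306413457}$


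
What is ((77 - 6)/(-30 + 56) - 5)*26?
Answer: -59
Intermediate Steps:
((77 - 6)/(-30 + 56) - 5)*26 = (71/26 - 5)*26 = -59/26*26 = -59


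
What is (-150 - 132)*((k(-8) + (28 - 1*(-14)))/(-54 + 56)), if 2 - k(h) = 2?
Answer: -5922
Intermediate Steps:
k(h) = 0 (k(h) = 2 - 1*2 = 2 - 2 = 0)
(-150 - 132)*((k(-8) + (28 - 1*(-14)))/(-54 + 56)) = (-150 - 132)*((0 + (28 - 1*(-14)))/(-54 + 56)) = -282*(0 + (28 + 14))/2 = -282*(0 + 42)/2 = -11844/2 = -282*21 = -5922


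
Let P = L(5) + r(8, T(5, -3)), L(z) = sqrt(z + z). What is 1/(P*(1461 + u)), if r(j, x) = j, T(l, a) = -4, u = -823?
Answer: 2/8613 - sqrt(10)/34452 ≈ 0.00014042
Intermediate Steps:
L(z) = sqrt(2)*sqrt(z) (L(z) = sqrt(2*z) = sqrt(2)*sqrt(z))
P = 8 + sqrt(10) (P = sqrt(2)*sqrt(5) + 8 = sqrt(10) + 8 = 8 + sqrt(10) ≈ 11.162)
1/(P*(1461 + u)) = 1/((8 + sqrt(10))*(1461 - 823)) = 1/((8 + sqrt(10))*638) = 1/(5104 + 638*sqrt(10))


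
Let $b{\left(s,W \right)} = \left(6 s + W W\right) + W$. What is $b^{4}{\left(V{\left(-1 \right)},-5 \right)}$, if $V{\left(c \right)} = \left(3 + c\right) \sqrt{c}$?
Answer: $-164864 + 245760 i \approx -1.6486 \cdot 10^{5} + 2.4576 \cdot 10^{5} i$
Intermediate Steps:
$V{\left(c \right)} = \sqrt{c} \left(3 + c\right)$
$b{\left(s,W \right)} = W + W^{2} + 6 s$ ($b{\left(s,W \right)} = \left(6 s + W^{2}\right) + W = \left(W^{2} + 6 s\right) + W = W + W^{2} + 6 s$)
$b^{4}{\left(V{\left(-1 \right)},-5 \right)} = \left(-5 + \left(-5\right)^{2} + 6 \sqrt{-1} \left(3 - 1\right)\right)^{4} = \left(-5 + 25 + 6 i 2\right)^{4} = \left(-5 + 25 + 6 \cdot 2 i\right)^{4} = \left(-5 + 25 + 12 i\right)^{4} = \left(20 + 12 i\right)^{4}$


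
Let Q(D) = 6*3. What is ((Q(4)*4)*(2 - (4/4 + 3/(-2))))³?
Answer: 5832000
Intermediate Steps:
Q(D) = 18
((Q(4)*4)*(2 - (4/4 + 3/(-2))))³ = ((18*4)*(2 - (4/4 + 3/(-2))))³ = (72*(2 - (4*(¼) + 3*(-½))))³ = (72*(2 - (1 - 3/2)))³ = (72*(2 - 1*(-½)))³ = (72*(2 + ½))³ = (72*(5/2))³ = 180³ = 5832000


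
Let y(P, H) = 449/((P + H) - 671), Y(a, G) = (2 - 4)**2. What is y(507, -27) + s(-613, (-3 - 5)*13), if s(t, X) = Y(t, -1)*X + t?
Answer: -196988/191 ≈ -1031.4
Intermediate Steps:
Y(a, G) = 4 (Y(a, G) = (-2)**2 = 4)
y(P, H) = 449/(-671 + H + P) (y(P, H) = 449/((H + P) - 671) = 449/(-671 + H + P))
s(t, X) = t + 4*X (s(t, X) = 4*X + t = t + 4*X)
y(507, -27) + s(-613, (-3 - 5)*13) = 449/(-671 - 27 + 507) + (-613 + 4*((-3 - 5)*13)) = 449/(-191) + (-613 + 4*(-8*13)) = 449*(-1/191) + (-613 + 4*(-104)) = -449/191 + (-613 - 416) = -449/191 - 1029 = -196988/191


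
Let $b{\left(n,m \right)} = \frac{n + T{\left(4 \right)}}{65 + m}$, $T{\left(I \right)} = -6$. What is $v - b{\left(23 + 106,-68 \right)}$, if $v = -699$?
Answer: $-658$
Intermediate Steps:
$b{\left(n,m \right)} = \frac{-6 + n}{65 + m}$ ($b{\left(n,m \right)} = \frac{n - 6}{65 + m} = \frac{-6 + n}{65 + m}$)
$v - b{\left(23 + 106,-68 \right)} = -699 - \frac{-6 + \left(23 + 106\right)}{65 - 68} = -699 - \frac{-6 + 129}{-3} = -699 - \left(- \frac{1}{3}\right) 123 = -699 - -41 = -699 + 41 = -658$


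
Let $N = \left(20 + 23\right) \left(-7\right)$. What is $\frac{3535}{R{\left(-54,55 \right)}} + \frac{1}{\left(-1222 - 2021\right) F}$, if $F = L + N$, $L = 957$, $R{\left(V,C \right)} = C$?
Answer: $\frac{1504077445}{23401488} \approx 64.273$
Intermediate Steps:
$N = -301$ ($N = 43 \left(-7\right) = -301$)
$F = 656$ ($F = 957 - 301 = 656$)
$\frac{3535}{R{\left(-54,55 \right)}} + \frac{1}{\left(-1222 - 2021\right) F} = \frac{3535}{55} + \frac{1}{\left(-1222 - 2021\right) 656} = 3535 \cdot \frac{1}{55} + \frac{1}{-3243} \cdot \frac{1}{656} = \frac{707}{11} - \frac{1}{2127408} = \frac{1504077445}{23401488}$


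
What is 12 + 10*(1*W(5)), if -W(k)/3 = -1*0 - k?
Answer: 162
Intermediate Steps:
W(k) = 3*k (W(k) = -3*(-1*0 - k) = -3*(0 - k) = -(-3)*k = 3*k)
12 + 10*(1*W(5)) = 12 + 10*(1*(3*5)) = 12 + 10*(1*15) = 12 + 10*15 = 12 + 150 = 162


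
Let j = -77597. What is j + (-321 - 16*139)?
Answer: -80142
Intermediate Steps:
j + (-321 - 16*139) = -77597 + (-321 - 16*139) = -77597 + (-321 - 2224) = -77597 - 2545 = -80142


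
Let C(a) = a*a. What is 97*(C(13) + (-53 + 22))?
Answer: 13386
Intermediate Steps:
C(a) = a**2
97*(C(13) + (-53 + 22)) = 97*(13**2 + (-53 + 22)) = 97*(169 - 31) = 97*138 = 13386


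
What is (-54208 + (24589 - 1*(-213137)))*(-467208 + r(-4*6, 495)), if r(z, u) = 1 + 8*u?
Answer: -85014162946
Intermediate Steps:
(-54208 + (24589 - 1*(-213137)))*(-467208 + r(-4*6, 495)) = (-54208 + (24589 - 1*(-213137)))*(-467208 + (1 + 8*495)) = (-54208 + (24589 + 213137))*(-467208 + (1 + 3960)) = (-54208 + 237726)*(-467208 + 3961) = 183518*(-463247) = -85014162946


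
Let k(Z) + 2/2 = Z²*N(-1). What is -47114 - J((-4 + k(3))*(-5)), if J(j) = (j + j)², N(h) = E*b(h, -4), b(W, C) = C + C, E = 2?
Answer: -2267214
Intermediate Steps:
b(W, C) = 2*C
N(h) = -16 (N(h) = 2*(2*(-4)) = 2*(-8) = -16)
k(Z) = -1 - 16*Z² (k(Z) = -1 + Z²*(-16) = -1 - 16*Z²)
J(j) = 4*j² (J(j) = (2*j)² = 4*j²)
-47114 - J((-4 + k(3))*(-5)) = -47114 - 4*((-4 + (-1 - 16*3²))*(-5))² = -47114 - 4*((-4 + (-1 - 16*9))*(-5))² = -47114 - 4*((-4 + (-1 - 144))*(-5))² = -47114 - 4*((-4 - 145)*(-5))² = -47114 - 4*(-149*(-5))² = -47114 - 4*745² = -47114 - 4*555025 = -47114 - 1*2220100 = -47114 - 2220100 = -2267214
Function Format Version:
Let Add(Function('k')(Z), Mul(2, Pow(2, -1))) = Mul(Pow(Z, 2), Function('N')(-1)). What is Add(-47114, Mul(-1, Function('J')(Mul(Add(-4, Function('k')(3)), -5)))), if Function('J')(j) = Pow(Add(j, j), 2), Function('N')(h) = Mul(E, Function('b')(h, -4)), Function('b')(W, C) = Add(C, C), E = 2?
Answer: -2267214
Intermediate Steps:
Function('b')(W, C) = Mul(2, C)
Function('N')(h) = -16 (Function('N')(h) = Mul(2, Mul(2, -4)) = Mul(2, -8) = -16)
Function('k')(Z) = Add(-1, Mul(-16, Pow(Z, 2))) (Function('k')(Z) = Add(-1, Mul(Pow(Z, 2), -16)) = Add(-1, Mul(-16, Pow(Z, 2))))
Function('J')(j) = Mul(4, Pow(j, 2)) (Function('J')(j) = Pow(Mul(2, j), 2) = Mul(4, Pow(j, 2)))
Add(-47114, Mul(-1, Function('J')(Mul(Add(-4, Function('k')(3)), -5)))) = Add(-47114, Mul(-1, Mul(4, Pow(Mul(Add(-4, Add(-1, Mul(-16, Pow(3, 2)))), -5), 2)))) = Add(-47114, Mul(-1, Mul(4, Pow(Mul(Add(-4, Add(-1, Mul(-16, 9))), -5), 2)))) = Add(-47114, Mul(-1, Mul(4, Pow(Mul(Add(-4, Add(-1, -144)), -5), 2)))) = Add(-47114, Mul(-1, Mul(4, Pow(Mul(Add(-4, -145), -5), 2)))) = Add(-47114, Mul(-1, Mul(4, Pow(Mul(-149, -5), 2)))) = Add(-47114, Mul(-1, Mul(4, Pow(745, 2)))) = Add(-47114, Mul(-1, Mul(4, 555025))) = Add(-47114, Mul(-1, 2220100)) = Add(-47114, -2220100) = -2267214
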